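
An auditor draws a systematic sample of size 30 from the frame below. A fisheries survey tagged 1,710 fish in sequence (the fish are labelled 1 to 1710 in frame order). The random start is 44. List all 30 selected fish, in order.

44, 101, 158, 215, 272, 329, 386, 443, 500, 557, 614, 671, 728, 785, 842, 899, 956, 1013, 1070, 1127, 1184, 1241, 1298, 1355, 1412, 1469, 1526, 1583, 1640, 1697

k = N/n = 1710/30 = 57
fish 1: 44
fish 2: 44 + 57 = 101
fish 3: 101 + 57 = 158
fish 4: 158 + 57 = 215
fish 5: 215 + 57 = 272
fish 6: 272 + 57 = 329
fish 7: 329 + 57 = 386
fish 8: 386 + 57 = 443
fish 9: 443 + 57 = 500
fish 10: 500 + 57 = 557
fish 11: 557 + 57 = 614
fish 12: 614 + 57 = 671
fish 13: 671 + 57 = 728
fish 14: 728 + 57 = 785
fish 15: 785 + 57 = 842
fish 16: 842 + 57 = 899
fish 17: 899 + 57 = 956
fish 18: 956 + 57 = 1013
fish 19: 1013 + 57 = 1070
fish 20: 1070 + 57 = 1127
fish 21: 1127 + 57 = 1184
fish 22: 1184 + 57 = 1241
fish 23: 1241 + 57 = 1298
fish 24: 1298 + 57 = 1355
fish 25: 1355 + 57 = 1412
fish 26: 1412 + 57 = 1469
fish 27: 1469 + 57 = 1526
fish 28: 1526 + 57 = 1583
fish 29: 1583 + 57 = 1640
fish 30: 1640 + 57 = 1697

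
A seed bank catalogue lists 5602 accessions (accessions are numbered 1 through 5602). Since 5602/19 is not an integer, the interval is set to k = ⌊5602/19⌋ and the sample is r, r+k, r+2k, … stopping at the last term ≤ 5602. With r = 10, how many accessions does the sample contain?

k = ⌊5602/19⌋ = 294
Achieved size = ⌊(5602 − 10)/294⌋ + 1 = ⌊5592/294⌋ + 1 = 19 + 1 = 20
(last selection: 10 + 19×294 = 5596 ≤ 5602; next would be 5890 > 5602)

20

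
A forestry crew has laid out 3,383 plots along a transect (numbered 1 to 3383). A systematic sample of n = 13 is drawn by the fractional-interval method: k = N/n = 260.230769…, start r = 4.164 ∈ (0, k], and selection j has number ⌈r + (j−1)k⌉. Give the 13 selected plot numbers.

j=1: r + 0k = 4.164 → ⌈·⌉ = 5
j=2: r + 1k = 264.394769… → ⌈·⌉ = 265
j=3: r + 2k = 524.625538… → ⌈·⌉ = 525
j=4: r + 3k = 784.856307… → ⌈·⌉ = 785
j=5: r + 4k = 1045.087076… → ⌈·⌉ = 1046
j=6: r + 5k = 1305.317846… → ⌈·⌉ = 1306
j=7: r + 6k = 1565.548615… → ⌈·⌉ = 1566
j=8: r + 7k = 1825.779384… → ⌈·⌉ = 1826
j=9: r + 8k = 2086.010153… → ⌈·⌉ = 2087
j=10: r + 9k = 2346.240923… → ⌈·⌉ = 2347
j=11: r + 10k = 2606.471692… → ⌈·⌉ = 2607
j=12: r + 11k = 2866.702461… → ⌈·⌉ = 2867
j=13: r + 12k = 3126.933230… → ⌈·⌉ = 3127

5, 265, 525, 785, 1046, 1306, 1566, 1826, 2087, 2347, 2607, 2867, 3127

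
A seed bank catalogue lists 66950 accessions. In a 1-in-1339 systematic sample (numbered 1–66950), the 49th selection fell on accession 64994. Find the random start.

722

k = 1339
r = 64994 − (49−1)×1339 = 64994 − 64272 = 722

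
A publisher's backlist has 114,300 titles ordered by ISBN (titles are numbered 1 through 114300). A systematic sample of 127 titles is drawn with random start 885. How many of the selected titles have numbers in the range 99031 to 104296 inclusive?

5

k = 114300/127 = 900
First selection ≥ 99031: 885 + ⌈(99031−885)/900⌉·900 = 885 + 110×900 = 99885
Last selection ≤ 104296: 885 + ⌊(104296−885)/900⌋·900 = 885 + 114×900 = 103485
Count = 114 − 110 + 1 = 5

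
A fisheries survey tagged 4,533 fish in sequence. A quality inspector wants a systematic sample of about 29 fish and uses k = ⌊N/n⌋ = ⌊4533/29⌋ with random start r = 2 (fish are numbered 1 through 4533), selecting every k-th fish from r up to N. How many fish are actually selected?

30

k = ⌊4533/29⌋ = 156
Achieved size = ⌊(4533 − 2)/156⌋ + 1 = ⌊4531/156⌋ + 1 = 29 + 1 = 30
(last selection: 2 + 29×156 = 4526 ≤ 4533; next would be 4682 > 4533)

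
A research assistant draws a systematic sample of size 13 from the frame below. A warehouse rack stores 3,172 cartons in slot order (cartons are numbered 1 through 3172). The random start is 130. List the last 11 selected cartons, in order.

k = N/n = 3172/13 = 244
3rd selection = 130 + 2×244 = 618
4th: 618 + 244 = 862
5th: 862 + 244 = 1106
6th: 1106 + 244 = 1350
7th: 1350 + 244 = 1594
8th: 1594 + 244 = 1838
9th: 1838 + 244 = 2082
10th: 2082 + 244 = 2326
11th: 2326 + 244 = 2570
12th: 2570 + 244 = 2814
13th: 2814 + 244 = 3058

618, 862, 1106, 1350, 1594, 1838, 2082, 2326, 2570, 2814, 3058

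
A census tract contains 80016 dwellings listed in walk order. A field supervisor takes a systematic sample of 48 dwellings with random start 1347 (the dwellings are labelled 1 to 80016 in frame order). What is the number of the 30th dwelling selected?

k = 80016/48 = 1667
30th selection = r + (30−1)·k = 1347 + 29×1667 = 1347 + 48343 = 49690

49690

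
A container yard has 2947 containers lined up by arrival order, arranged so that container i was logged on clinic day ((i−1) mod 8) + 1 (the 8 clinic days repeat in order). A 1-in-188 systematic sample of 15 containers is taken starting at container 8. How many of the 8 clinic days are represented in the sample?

2

Consecutive selections differ by k = 188, so their clinic day numbers differ by 188 mod 8 = 4.
gcd(188, 8) = 4, so the sample visits 8/4 = 2 distinct residues mod 8.
Start 8 is clinic day 8; the clinic days hit are 4, 8.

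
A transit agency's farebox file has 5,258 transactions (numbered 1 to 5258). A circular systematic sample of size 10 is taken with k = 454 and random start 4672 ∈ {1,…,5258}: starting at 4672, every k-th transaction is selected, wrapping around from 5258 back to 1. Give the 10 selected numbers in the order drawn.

Selection 1: 4672
Selection 2: 4672 + 454 = 5126
Selection 3: 5126 + 454 = 5580 → 5580 − 5258 = 322
Selection 4: 322 + 454 = 776
Selection 5: 776 + 454 = 1230
Selection 6: 1230 + 454 = 1684
Selection 7: 1684 + 454 = 2138
Selection 8: 2138 + 454 = 2592
Selection 9: 2592 + 454 = 3046
Selection 10: 3046 + 454 = 3500

4672, 5126, 322, 776, 1230, 1684, 2138, 2592, 3046, 3500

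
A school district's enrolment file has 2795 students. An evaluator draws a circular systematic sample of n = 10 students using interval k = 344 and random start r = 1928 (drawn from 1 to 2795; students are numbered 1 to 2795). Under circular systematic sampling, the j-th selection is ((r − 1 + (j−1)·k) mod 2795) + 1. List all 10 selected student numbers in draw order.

Selection 1: 1928
Selection 2: 1928 + 344 = 2272
Selection 3: 2272 + 344 = 2616
Selection 4: 2616 + 344 = 2960 → 2960 − 2795 = 165
Selection 5: 165 + 344 = 509
Selection 6: 509 + 344 = 853
Selection 7: 853 + 344 = 1197
Selection 8: 1197 + 344 = 1541
Selection 9: 1541 + 344 = 1885
Selection 10: 1885 + 344 = 2229

1928, 2272, 2616, 165, 509, 853, 1197, 1541, 1885, 2229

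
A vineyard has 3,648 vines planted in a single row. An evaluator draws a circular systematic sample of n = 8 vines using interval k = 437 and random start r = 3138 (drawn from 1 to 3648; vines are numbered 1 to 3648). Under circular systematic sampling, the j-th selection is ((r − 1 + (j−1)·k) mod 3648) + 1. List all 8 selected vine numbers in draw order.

3138, 3575, 364, 801, 1238, 1675, 2112, 2549

Selection 1: 3138
Selection 2: 3138 + 437 = 3575
Selection 3: 3575 + 437 = 4012 → 4012 − 3648 = 364
Selection 4: 364 + 437 = 801
Selection 5: 801 + 437 = 1238
Selection 6: 1238 + 437 = 1675
Selection 7: 1675 + 437 = 2112
Selection 8: 2112 + 437 = 2549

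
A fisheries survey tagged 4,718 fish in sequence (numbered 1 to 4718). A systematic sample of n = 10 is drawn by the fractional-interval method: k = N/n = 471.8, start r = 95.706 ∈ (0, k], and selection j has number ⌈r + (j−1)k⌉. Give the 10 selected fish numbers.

j=1: r + 0k = 95.706 → ⌈·⌉ = 96
j=2: r + 1k = 567.506 → ⌈·⌉ = 568
j=3: r + 2k = 1039.306 → ⌈·⌉ = 1040
j=4: r + 3k = 1511.106 → ⌈·⌉ = 1512
j=5: r + 4k = 1982.906 → ⌈·⌉ = 1983
j=6: r + 5k = 2454.706 → ⌈·⌉ = 2455
j=7: r + 6k = 2926.506 → ⌈·⌉ = 2927
j=8: r + 7k = 3398.306 → ⌈·⌉ = 3399
j=9: r + 8k = 3870.106 → ⌈·⌉ = 3871
j=10: r + 9k = 4341.906 → ⌈·⌉ = 4342

96, 568, 1040, 1512, 1983, 2455, 2927, 3399, 3871, 4342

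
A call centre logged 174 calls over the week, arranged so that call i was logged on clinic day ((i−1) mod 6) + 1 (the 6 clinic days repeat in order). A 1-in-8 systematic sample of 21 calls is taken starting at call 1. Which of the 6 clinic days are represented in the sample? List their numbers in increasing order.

1, 3, 5

Consecutive selections differ by k = 8, so their clinic day numbers differ by 8 mod 6 = 2.
gcd(8, 6) = 2, so the sample visits 6/2 = 3 distinct residues mod 6.
Start 1 is clinic day 1; the clinic days hit are 1, 3, 5.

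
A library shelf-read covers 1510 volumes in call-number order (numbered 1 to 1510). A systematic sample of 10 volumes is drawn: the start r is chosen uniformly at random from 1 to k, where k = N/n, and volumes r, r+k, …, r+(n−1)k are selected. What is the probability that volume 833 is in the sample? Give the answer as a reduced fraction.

1/151

k = 1510/10 = 151.
Volume 833 is selected iff r ≡ 833 (mod 151); exactly one such r in {1,…,151}.
Inclusion probability = 1/151.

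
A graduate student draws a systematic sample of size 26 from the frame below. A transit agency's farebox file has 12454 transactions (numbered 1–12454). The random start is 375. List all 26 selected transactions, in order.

375, 854, 1333, 1812, 2291, 2770, 3249, 3728, 4207, 4686, 5165, 5644, 6123, 6602, 7081, 7560, 8039, 8518, 8997, 9476, 9955, 10434, 10913, 11392, 11871, 12350

k = N/n = 12454/26 = 479
transaction 1: 375
transaction 2: 375 + 479 = 854
transaction 3: 854 + 479 = 1333
transaction 4: 1333 + 479 = 1812
transaction 5: 1812 + 479 = 2291
transaction 6: 2291 + 479 = 2770
transaction 7: 2770 + 479 = 3249
transaction 8: 3249 + 479 = 3728
transaction 9: 3728 + 479 = 4207
transaction 10: 4207 + 479 = 4686
transaction 11: 4686 + 479 = 5165
transaction 12: 5165 + 479 = 5644
transaction 13: 5644 + 479 = 6123
transaction 14: 6123 + 479 = 6602
transaction 15: 6602 + 479 = 7081
transaction 16: 7081 + 479 = 7560
transaction 17: 7560 + 479 = 8039
transaction 18: 8039 + 479 = 8518
transaction 19: 8518 + 479 = 8997
transaction 20: 8997 + 479 = 9476
transaction 21: 9476 + 479 = 9955
transaction 22: 9955 + 479 = 10434
transaction 23: 10434 + 479 = 10913
transaction 24: 10913 + 479 = 11392
transaction 25: 11392 + 479 = 11871
transaction 26: 11871 + 479 = 12350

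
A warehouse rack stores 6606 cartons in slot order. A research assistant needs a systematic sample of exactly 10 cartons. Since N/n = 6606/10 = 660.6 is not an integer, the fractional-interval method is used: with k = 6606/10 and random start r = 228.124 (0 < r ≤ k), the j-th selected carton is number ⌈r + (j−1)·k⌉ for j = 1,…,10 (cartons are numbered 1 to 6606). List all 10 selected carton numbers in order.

j=1: r + 0k = 228.124 → ⌈·⌉ = 229
j=2: r + 1k = 888.724 → ⌈·⌉ = 889
j=3: r + 2k = 1549.324 → ⌈·⌉ = 1550
j=4: r + 3k = 2209.924 → ⌈·⌉ = 2210
j=5: r + 4k = 2870.524 → ⌈·⌉ = 2871
j=6: r + 5k = 3531.124 → ⌈·⌉ = 3532
j=7: r + 6k = 4191.724 → ⌈·⌉ = 4192
j=8: r + 7k = 4852.324 → ⌈·⌉ = 4853
j=9: r + 8k = 5512.924 → ⌈·⌉ = 5513
j=10: r + 9k = 6173.524 → ⌈·⌉ = 6174

229, 889, 1550, 2210, 2871, 3532, 4192, 4853, 5513, 6174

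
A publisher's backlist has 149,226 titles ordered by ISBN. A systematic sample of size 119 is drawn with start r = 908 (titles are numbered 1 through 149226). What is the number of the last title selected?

148880

k = 149226/119 = 1254
119th selection = r + (119−1)·k = 908 + 118×1254 = 908 + 147972 = 148880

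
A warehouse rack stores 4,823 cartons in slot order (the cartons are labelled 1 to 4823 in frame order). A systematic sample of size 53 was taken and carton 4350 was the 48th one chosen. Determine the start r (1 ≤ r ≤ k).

73

k = 4823/53 = 91
r = 4350 − (48−1)×91 = 4350 − 4277 = 73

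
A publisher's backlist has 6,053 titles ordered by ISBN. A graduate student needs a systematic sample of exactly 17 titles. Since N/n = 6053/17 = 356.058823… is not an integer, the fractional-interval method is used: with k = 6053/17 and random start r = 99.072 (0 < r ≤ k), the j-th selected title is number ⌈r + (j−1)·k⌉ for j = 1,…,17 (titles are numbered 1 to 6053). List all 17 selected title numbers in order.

100, 456, 812, 1168, 1524, 1880, 2236, 2592, 2948, 3304, 3660, 4016, 4372, 4728, 5084, 5440, 5797

j=1: r + 0k = 99.072 → ⌈·⌉ = 100
j=2: r + 1k = 455.130823… → ⌈·⌉ = 456
j=3: r + 2k = 811.189647… → ⌈·⌉ = 812
j=4: r + 3k = 1167.248470… → ⌈·⌉ = 1168
j=5: r + 4k = 1523.307294… → ⌈·⌉ = 1524
j=6: r + 5k = 1879.366117… → ⌈·⌉ = 1880
j=7: r + 6k = 2235.424941… → ⌈·⌉ = 2236
j=8: r + 7k = 2591.483764… → ⌈·⌉ = 2592
j=9: r + 8k = 2947.542588… → ⌈·⌉ = 2948
j=10: r + 9k = 3303.601411… → ⌈·⌉ = 3304
j=11: r + 10k = 3659.660235… → ⌈·⌉ = 3660
j=12: r + 11k = 4015.719058… → ⌈·⌉ = 4016
j=13: r + 12k = 4371.777882… → ⌈·⌉ = 4372
j=14: r + 13k = 4727.836705… → ⌈·⌉ = 4728
j=15: r + 14k = 5083.895529… → ⌈·⌉ = 5084
j=16: r + 15k = 5439.954352… → ⌈·⌉ = 5440
j=17: r + 16k = 5796.013176… → ⌈·⌉ = 5797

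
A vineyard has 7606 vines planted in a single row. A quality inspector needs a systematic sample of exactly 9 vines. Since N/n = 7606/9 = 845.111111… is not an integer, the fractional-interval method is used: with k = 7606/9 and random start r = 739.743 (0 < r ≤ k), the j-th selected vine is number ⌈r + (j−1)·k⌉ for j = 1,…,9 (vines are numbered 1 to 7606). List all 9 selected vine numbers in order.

740, 1585, 2430, 3276, 4121, 4966, 5811, 6656, 7501

j=1: r + 0k = 739.743 → ⌈·⌉ = 740
j=2: r + 1k = 1584.854111… → ⌈·⌉ = 1585
j=3: r + 2k = 2429.965222… → ⌈·⌉ = 2430
j=4: r + 3k = 3275.076333… → ⌈·⌉ = 3276
j=5: r + 4k = 4120.187444… → ⌈·⌉ = 4121
j=6: r + 5k = 4965.298555… → ⌈·⌉ = 4966
j=7: r + 6k = 5810.409666… → ⌈·⌉ = 5811
j=8: r + 7k = 6655.520777… → ⌈·⌉ = 6656
j=9: r + 8k = 7500.631888… → ⌈·⌉ = 7501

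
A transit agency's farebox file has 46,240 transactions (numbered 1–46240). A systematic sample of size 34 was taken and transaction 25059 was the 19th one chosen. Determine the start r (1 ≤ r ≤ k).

k = 46240/34 = 1360
r = 25059 − (19−1)×1360 = 25059 − 24480 = 579

579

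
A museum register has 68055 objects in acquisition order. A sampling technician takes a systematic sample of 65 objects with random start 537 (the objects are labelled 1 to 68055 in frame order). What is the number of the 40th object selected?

41370

k = 68055/65 = 1047
40th selection = r + (40−1)·k = 537 + 39×1047 = 537 + 40833 = 41370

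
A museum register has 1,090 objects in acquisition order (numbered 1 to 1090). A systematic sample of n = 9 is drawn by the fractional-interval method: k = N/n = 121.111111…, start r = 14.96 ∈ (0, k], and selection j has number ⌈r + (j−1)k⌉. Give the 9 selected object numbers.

15, 137, 258, 379, 500, 621, 742, 863, 984

j=1: r + 0k = 14.96 → ⌈·⌉ = 15
j=2: r + 1k = 136.071111… → ⌈·⌉ = 137
j=3: r + 2k = 257.182222… → ⌈·⌉ = 258
j=4: r + 3k = 378.293333… → ⌈·⌉ = 379
j=5: r + 4k = 499.404444… → ⌈·⌉ = 500
j=6: r + 5k = 620.515555… → ⌈·⌉ = 621
j=7: r + 6k = 741.626666… → ⌈·⌉ = 742
j=8: r + 7k = 862.737777… → ⌈·⌉ = 863
j=9: r + 8k = 983.848888… → ⌈·⌉ = 984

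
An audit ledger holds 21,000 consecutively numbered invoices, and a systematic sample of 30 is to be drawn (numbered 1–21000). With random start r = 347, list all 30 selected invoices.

347, 1047, 1747, 2447, 3147, 3847, 4547, 5247, 5947, 6647, 7347, 8047, 8747, 9447, 10147, 10847, 11547, 12247, 12947, 13647, 14347, 15047, 15747, 16447, 17147, 17847, 18547, 19247, 19947, 20647

k = N/n = 21000/30 = 700
invoice 1: 347
invoice 2: 347 + 700 = 1047
invoice 3: 1047 + 700 = 1747
invoice 4: 1747 + 700 = 2447
invoice 5: 2447 + 700 = 3147
invoice 6: 3147 + 700 = 3847
invoice 7: 3847 + 700 = 4547
invoice 8: 4547 + 700 = 5247
invoice 9: 5247 + 700 = 5947
invoice 10: 5947 + 700 = 6647
invoice 11: 6647 + 700 = 7347
invoice 12: 7347 + 700 = 8047
invoice 13: 8047 + 700 = 8747
invoice 14: 8747 + 700 = 9447
invoice 15: 9447 + 700 = 10147
invoice 16: 10147 + 700 = 10847
invoice 17: 10847 + 700 = 11547
invoice 18: 11547 + 700 = 12247
invoice 19: 12247 + 700 = 12947
invoice 20: 12947 + 700 = 13647
invoice 21: 13647 + 700 = 14347
invoice 22: 14347 + 700 = 15047
invoice 23: 15047 + 700 = 15747
invoice 24: 15747 + 700 = 16447
invoice 25: 16447 + 700 = 17147
invoice 26: 17147 + 700 = 17847
invoice 27: 17847 + 700 = 18547
invoice 28: 18547 + 700 = 19247
invoice 29: 19247 + 700 = 19947
invoice 30: 19947 + 700 = 20647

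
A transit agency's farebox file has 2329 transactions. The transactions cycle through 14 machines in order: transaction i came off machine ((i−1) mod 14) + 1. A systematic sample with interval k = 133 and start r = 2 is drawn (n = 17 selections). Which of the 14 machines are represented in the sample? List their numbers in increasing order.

2, 9

Consecutive selections differ by k = 133, so their machine numbers differ by 133 mod 14 = 7.
gcd(133, 14) = 7, so the sample visits 14/7 = 2 distinct residues mod 14.
Start 2 is machine 2; the machines hit are 2, 9.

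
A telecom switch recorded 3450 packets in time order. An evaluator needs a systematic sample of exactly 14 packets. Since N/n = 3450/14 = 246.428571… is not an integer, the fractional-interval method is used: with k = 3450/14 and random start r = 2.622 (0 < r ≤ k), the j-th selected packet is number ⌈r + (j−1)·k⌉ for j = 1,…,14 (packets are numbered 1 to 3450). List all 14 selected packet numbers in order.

j=1: r + 0k = 2.622 → ⌈·⌉ = 3
j=2: r + 1k = 249.050571… → ⌈·⌉ = 250
j=3: r + 2k = 495.479142… → ⌈·⌉ = 496
j=4: r + 3k = 741.907714… → ⌈·⌉ = 742
j=5: r + 4k = 988.336285… → ⌈·⌉ = 989
j=6: r + 5k = 1234.764857… → ⌈·⌉ = 1235
j=7: r + 6k = 1481.193428… → ⌈·⌉ = 1482
j=8: r + 7k = 1727.622 → ⌈·⌉ = 1728
j=9: r + 8k = 1974.050571… → ⌈·⌉ = 1975
j=10: r + 9k = 2220.479142… → ⌈·⌉ = 2221
j=11: r + 10k = 2466.907714… → ⌈·⌉ = 2467
j=12: r + 11k = 2713.336285… → ⌈·⌉ = 2714
j=13: r + 12k = 2959.764857… → ⌈·⌉ = 2960
j=14: r + 13k = 3206.193428… → ⌈·⌉ = 3207

3, 250, 496, 742, 989, 1235, 1482, 1728, 1975, 2221, 2467, 2714, 2960, 3207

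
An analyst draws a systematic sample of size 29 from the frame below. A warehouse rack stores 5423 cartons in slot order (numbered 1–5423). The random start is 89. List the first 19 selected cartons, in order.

89, 276, 463, 650, 837, 1024, 1211, 1398, 1585, 1772, 1959, 2146, 2333, 2520, 2707, 2894, 3081, 3268, 3455

k = N/n = 5423/29 = 187
carton 1: 89
carton 2: 89 + 187 = 276
carton 3: 276 + 187 = 463
carton 4: 463 + 187 = 650
carton 5: 650 + 187 = 837
carton 6: 837 + 187 = 1024
carton 7: 1024 + 187 = 1211
carton 8: 1211 + 187 = 1398
carton 9: 1398 + 187 = 1585
carton 10: 1585 + 187 = 1772
carton 11: 1772 + 187 = 1959
carton 12: 1959 + 187 = 2146
carton 13: 2146 + 187 = 2333
carton 14: 2333 + 187 = 2520
carton 15: 2520 + 187 = 2707
carton 16: 2707 + 187 = 2894
carton 17: 2894 + 187 = 3081
carton 18: 3081 + 187 = 3268
carton 19: 3268 + 187 = 3455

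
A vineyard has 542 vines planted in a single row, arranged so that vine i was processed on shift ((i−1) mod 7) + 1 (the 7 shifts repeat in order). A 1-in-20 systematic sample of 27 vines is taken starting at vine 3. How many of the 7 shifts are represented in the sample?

Consecutive selections differ by k = 20, so their shift numbers differ by 20 mod 7 = 6.
gcd(20, 7) = 1, so the sample visits 7/1 = 7 distinct residues mod 7.
Start 3 is shift 3; the shifts hit are 1, 2, 3, 4, 5, 6, 7.

7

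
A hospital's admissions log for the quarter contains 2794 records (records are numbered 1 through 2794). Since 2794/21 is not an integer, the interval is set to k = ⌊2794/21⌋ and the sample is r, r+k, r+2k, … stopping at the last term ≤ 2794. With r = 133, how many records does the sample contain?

k = ⌊2794/21⌋ = 133
Achieved size = ⌊(2794 − 133)/133⌋ + 1 = ⌊2661/133⌋ + 1 = 20 + 1 = 21
(last selection: 133 + 20×133 = 2793 ≤ 2794; next would be 2926 > 2794)

21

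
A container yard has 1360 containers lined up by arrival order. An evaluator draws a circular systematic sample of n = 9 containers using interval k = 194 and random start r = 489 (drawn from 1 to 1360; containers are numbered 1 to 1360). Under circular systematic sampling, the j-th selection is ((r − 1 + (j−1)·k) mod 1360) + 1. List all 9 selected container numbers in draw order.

489, 683, 877, 1071, 1265, 99, 293, 487, 681

Selection 1: 489
Selection 2: 489 + 194 = 683
Selection 3: 683 + 194 = 877
Selection 4: 877 + 194 = 1071
Selection 5: 1071 + 194 = 1265
Selection 6: 1265 + 194 = 1459 → 1459 − 1360 = 99
Selection 7: 99 + 194 = 293
Selection 8: 293 + 194 = 487
Selection 9: 487 + 194 = 681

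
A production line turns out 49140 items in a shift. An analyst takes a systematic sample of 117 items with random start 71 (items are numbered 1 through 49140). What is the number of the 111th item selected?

46271

k = 49140/117 = 420
111th selection = r + (111−1)·k = 71 + 110×420 = 71 + 46200 = 46271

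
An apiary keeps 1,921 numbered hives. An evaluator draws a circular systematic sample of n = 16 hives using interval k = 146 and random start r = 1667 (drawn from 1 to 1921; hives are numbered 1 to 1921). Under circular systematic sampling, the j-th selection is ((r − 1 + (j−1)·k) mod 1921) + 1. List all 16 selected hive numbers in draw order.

Selection 1: 1667
Selection 2: 1667 + 146 = 1813
Selection 3: 1813 + 146 = 1959 → 1959 − 1921 = 38
Selection 4: 38 + 146 = 184
Selection 5: 184 + 146 = 330
Selection 6: 330 + 146 = 476
Selection 7: 476 + 146 = 622
Selection 8: 622 + 146 = 768
Selection 9: 768 + 146 = 914
Selection 10: 914 + 146 = 1060
Selection 11: 1060 + 146 = 1206
Selection 12: 1206 + 146 = 1352
Selection 13: 1352 + 146 = 1498
Selection 14: 1498 + 146 = 1644
Selection 15: 1644 + 146 = 1790
Selection 16: 1790 + 146 = 1936 → 1936 − 1921 = 15

1667, 1813, 38, 184, 330, 476, 622, 768, 914, 1060, 1206, 1352, 1498, 1644, 1790, 15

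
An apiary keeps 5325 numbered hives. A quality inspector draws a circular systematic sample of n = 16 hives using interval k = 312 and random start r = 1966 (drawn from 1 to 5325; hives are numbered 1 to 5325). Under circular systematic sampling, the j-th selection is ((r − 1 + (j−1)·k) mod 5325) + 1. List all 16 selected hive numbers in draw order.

Selection 1: 1966
Selection 2: 1966 + 312 = 2278
Selection 3: 2278 + 312 = 2590
Selection 4: 2590 + 312 = 2902
Selection 5: 2902 + 312 = 3214
Selection 6: 3214 + 312 = 3526
Selection 7: 3526 + 312 = 3838
Selection 8: 3838 + 312 = 4150
Selection 9: 4150 + 312 = 4462
Selection 10: 4462 + 312 = 4774
Selection 11: 4774 + 312 = 5086
Selection 12: 5086 + 312 = 5398 → 5398 − 5325 = 73
Selection 13: 73 + 312 = 385
Selection 14: 385 + 312 = 697
Selection 15: 697 + 312 = 1009
Selection 16: 1009 + 312 = 1321

1966, 2278, 2590, 2902, 3214, 3526, 3838, 4150, 4462, 4774, 5086, 73, 385, 697, 1009, 1321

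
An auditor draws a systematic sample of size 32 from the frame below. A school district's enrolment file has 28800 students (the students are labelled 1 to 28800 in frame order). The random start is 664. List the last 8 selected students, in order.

22264, 23164, 24064, 24964, 25864, 26764, 27664, 28564

k = N/n = 28800/32 = 900
25th selection = 664 + 24×900 = 22264
26th: 22264 + 900 = 23164
27th: 23164 + 900 = 24064
28th: 24064 + 900 = 24964
29th: 24964 + 900 = 25864
30th: 25864 + 900 = 26764
31st: 26764 + 900 = 27664
32nd: 27664 + 900 = 28564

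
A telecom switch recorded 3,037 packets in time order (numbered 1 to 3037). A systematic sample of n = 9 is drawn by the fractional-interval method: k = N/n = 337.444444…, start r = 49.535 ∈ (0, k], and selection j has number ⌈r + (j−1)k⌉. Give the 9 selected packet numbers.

j=1: r + 0k = 49.535 → ⌈·⌉ = 50
j=2: r + 1k = 386.979444… → ⌈·⌉ = 387
j=3: r + 2k = 724.423888… → ⌈·⌉ = 725
j=4: r + 3k = 1061.868333… → ⌈·⌉ = 1062
j=5: r + 4k = 1399.312777… → ⌈·⌉ = 1400
j=6: r + 5k = 1736.757222… → ⌈·⌉ = 1737
j=7: r + 6k = 2074.201666… → ⌈·⌉ = 2075
j=8: r + 7k = 2411.646111… → ⌈·⌉ = 2412
j=9: r + 8k = 2749.090555… → ⌈·⌉ = 2750

50, 387, 725, 1062, 1400, 1737, 2075, 2412, 2750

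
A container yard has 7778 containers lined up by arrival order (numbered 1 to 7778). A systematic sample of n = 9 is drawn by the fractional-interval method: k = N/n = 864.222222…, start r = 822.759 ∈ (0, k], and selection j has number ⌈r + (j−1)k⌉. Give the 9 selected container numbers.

823, 1687, 2552, 3416, 4280, 5144, 6009, 6873, 7737

j=1: r + 0k = 822.759 → ⌈·⌉ = 823
j=2: r + 1k = 1686.981222… → ⌈·⌉ = 1687
j=3: r + 2k = 2551.203444… → ⌈·⌉ = 2552
j=4: r + 3k = 3415.425666… → ⌈·⌉ = 3416
j=5: r + 4k = 4279.647888… → ⌈·⌉ = 4280
j=6: r + 5k = 5143.870111… → ⌈·⌉ = 5144
j=7: r + 6k = 6008.092333… → ⌈·⌉ = 6009
j=8: r + 7k = 6872.314555… → ⌈·⌉ = 6873
j=9: r + 8k = 7736.536777… → ⌈·⌉ = 7737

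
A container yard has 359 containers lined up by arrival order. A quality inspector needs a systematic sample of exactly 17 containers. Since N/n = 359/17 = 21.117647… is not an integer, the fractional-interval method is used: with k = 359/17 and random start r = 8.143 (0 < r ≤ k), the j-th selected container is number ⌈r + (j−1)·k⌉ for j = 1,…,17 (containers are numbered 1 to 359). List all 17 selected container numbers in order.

9, 30, 51, 72, 93, 114, 135, 156, 178, 199, 220, 241, 262, 283, 304, 325, 347

j=1: r + 0k = 8.143 → ⌈·⌉ = 9
j=2: r + 1k = 29.260647… → ⌈·⌉ = 30
j=3: r + 2k = 50.378294… → ⌈·⌉ = 51
j=4: r + 3k = 71.495941… → ⌈·⌉ = 72
j=5: r + 4k = 92.613588… → ⌈·⌉ = 93
j=6: r + 5k = 113.731235… → ⌈·⌉ = 114
j=7: r + 6k = 134.848882… → ⌈·⌉ = 135
j=8: r + 7k = 155.966529… → ⌈·⌉ = 156
j=9: r + 8k = 177.084176… → ⌈·⌉ = 178
j=10: r + 9k = 198.201823… → ⌈·⌉ = 199
j=11: r + 10k = 219.319470… → ⌈·⌉ = 220
j=12: r + 11k = 240.437117… → ⌈·⌉ = 241
j=13: r + 12k = 261.554764… → ⌈·⌉ = 262
j=14: r + 13k = 282.672411… → ⌈·⌉ = 283
j=15: r + 14k = 303.790058… → ⌈·⌉ = 304
j=16: r + 15k = 324.907705… → ⌈·⌉ = 325
j=17: r + 16k = 346.025352… → ⌈·⌉ = 347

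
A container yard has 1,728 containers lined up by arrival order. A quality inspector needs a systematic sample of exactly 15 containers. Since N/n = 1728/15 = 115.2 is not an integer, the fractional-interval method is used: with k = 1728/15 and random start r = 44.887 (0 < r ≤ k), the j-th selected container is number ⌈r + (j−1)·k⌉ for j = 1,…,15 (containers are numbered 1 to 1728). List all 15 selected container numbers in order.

45, 161, 276, 391, 506, 621, 737, 852, 967, 1082, 1197, 1313, 1428, 1543, 1658

j=1: r + 0k = 44.887 → ⌈·⌉ = 45
j=2: r + 1k = 160.087 → ⌈·⌉ = 161
j=3: r + 2k = 275.287 → ⌈·⌉ = 276
j=4: r + 3k = 390.487 → ⌈·⌉ = 391
j=5: r + 4k = 505.687 → ⌈·⌉ = 506
j=6: r + 5k = 620.887 → ⌈·⌉ = 621
j=7: r + 6k = 736.087 → ⌈·⌉ = 737
j=8: r + 7k = 851.287 → ⌈·⌉ = 852
j=9: r + 8k = 966.487 → ⌈·⌉ = 967
j=10: r + 9k = 1081.687 → ⌈·⌉ = 1082
j=11: r + 10k = 1196.887 → ⌈·⌉ = 1197
j=12: r + 11k = 1312.087 → ⌈·⌉ = 1313
j=13: r + 12k = 1427.287 → ⌈·⌉ = 1428
j=14: r + 13k = 1542.487 → ⌈·⌉ = 1543
j=15: r + 14k = 1657.687 → ⌈·⌉ = 1658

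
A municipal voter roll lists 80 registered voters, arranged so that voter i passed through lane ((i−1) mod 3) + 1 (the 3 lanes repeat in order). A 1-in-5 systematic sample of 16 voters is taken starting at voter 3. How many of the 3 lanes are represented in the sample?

3

Consecutive selections differ by k = 5, so their lane numbers differ by 5 mod 3 = 2.
gcd(5, 3) = 1, so the sample visits 3/1 = 3 distinct residues mod 3.
Start 3 is lane 3; the lanes hit are 1, 2, 3.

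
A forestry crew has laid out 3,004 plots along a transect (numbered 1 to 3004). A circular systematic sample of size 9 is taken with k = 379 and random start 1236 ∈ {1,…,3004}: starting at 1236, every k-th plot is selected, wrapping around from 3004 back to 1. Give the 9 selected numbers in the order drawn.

Selection 1: 1236
Selection 2: 1236 + 379 = 1615
Selection 3: 1615 + 379 = 1994
Selection 4: 1994 + 379 = 2373
Selection 5: 2373 + 379 = 2752
Selection 6: 2752 + 379 = 3131 → 3131 − 3004 = 127
Selection 7: 127 + 379 = 506
Selection 8: 506 + 379 = 885
Selection 9: 885 + 379 = 1264

1236, 1615, 1994, 2373, 2752, 127, 506, 885, 1264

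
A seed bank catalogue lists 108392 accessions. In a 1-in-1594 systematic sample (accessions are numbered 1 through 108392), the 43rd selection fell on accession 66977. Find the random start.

29

k = 1594
r = 66977 − (43−1)×1594 = 66977 − 66948 = 29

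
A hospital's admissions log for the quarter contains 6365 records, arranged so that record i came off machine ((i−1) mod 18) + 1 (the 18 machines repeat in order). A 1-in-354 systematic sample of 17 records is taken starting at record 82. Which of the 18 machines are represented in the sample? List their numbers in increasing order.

Consecutive selections differ by k = 354, so their machine numbers differ by 354 mod 18 = 12.
gcd(354, 18) = 6, so the sample visits 18/6 = 3 distinct residues mod 18.
Start 82 is machine 10; the machines hit are 4, 10, 16.

4, 10, 16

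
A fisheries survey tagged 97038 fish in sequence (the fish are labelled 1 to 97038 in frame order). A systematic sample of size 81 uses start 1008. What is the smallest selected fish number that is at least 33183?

k = 97038/81 = 1198
Steps past start: ⌈(33183 − 1008)/1198⌉ = ⌈32175/1198⌉ = 27
Selected fish: 1008 + 27×1198 = 33354

33354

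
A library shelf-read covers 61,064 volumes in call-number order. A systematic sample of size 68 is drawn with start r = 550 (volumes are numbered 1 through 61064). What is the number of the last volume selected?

60716

k = 61064/68 = 898
68th selection = r + (68−1)·k = 550 + 67×898 = 550 + 60166 = 60716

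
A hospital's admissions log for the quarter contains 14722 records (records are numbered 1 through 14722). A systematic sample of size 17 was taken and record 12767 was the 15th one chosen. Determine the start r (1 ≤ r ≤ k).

643

k = 14722/17 = 866
r = 12767 − (15−1)×866 = 12767 − 12124 = 643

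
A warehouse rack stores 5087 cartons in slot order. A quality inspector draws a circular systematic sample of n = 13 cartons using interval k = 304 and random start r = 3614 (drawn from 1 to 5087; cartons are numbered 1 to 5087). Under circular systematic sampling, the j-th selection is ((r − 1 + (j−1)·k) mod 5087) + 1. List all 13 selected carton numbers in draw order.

3614, 3918, 4222, 4526, 4830, 47, 351, 655, 959, 1263, 1567, 1871, 2175

Selection 1: 3614
Selection 2: 3614 + 304 = 3918
Selection 3: 3918 + 304 = 4222
Selection 4: 4222 + 304 = 4526
Selection 5: 4526 + 304 = 4830
Selection 6: 4830 + 304 = 5134 → 5134 − 5087 = 47
Selection 7: 47 + 304 = 351
Selection 8: 351 + 304 = 655
Selection 9: 655 + 304 = 959
Selection 10: 959 + 304 = 1263
Selection 11: 1263 + 304 = 1567
Selection 12: 1567 + 304 = 1871
Selection 13: 1871 + 304 = 2175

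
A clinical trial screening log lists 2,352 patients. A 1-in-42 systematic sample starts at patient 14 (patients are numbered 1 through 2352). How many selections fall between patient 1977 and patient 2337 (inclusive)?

9

k = 42
First selection ≥ 1977: 14 + ⌈(1977−14)/42⌉·42 = 14 + 47×42 = 1988
Last selection ≤ 2337: 14 + ⌊(2337−14)/42⌋·42 = 14 + 55×42 = 2324
Count = 55 − 47 + 1 = 9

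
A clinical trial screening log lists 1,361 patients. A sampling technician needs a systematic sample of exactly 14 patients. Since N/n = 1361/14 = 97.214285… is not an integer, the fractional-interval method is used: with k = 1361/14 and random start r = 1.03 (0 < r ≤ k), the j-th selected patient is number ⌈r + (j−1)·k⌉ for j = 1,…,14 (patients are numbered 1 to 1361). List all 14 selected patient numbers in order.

j=1: r + 0k = 1.03 → ⌈·⌉ = 2
j=2: r + 1k = 98.244285… → ⌈·⌉ = 99
j=3: r + 2k = 195.458571… → ⌈·⌉ = 196
j=4: r + 3k = 292.672857… → ⌈·⌉ = 293
j=5: r + 4k = 389.887142… → ⌈·⌉ = 390
j=6: r + 5k = 487.101428… → ⌈·⌉ = 488
j=7: r + 6k = 584.315714… → ⌈·⌉ = 585
j=8: r + 7k = 681.53 → ⌈·⌉ = 682
j=9: r + 8k = 778.744285… → ⌈·⌉ = 779
j=10: r + 9k = 875.958571… → ⌈·⌉ = 876
j=11: r + 10k = 973.172857… → ⌈·⌉ = 974
j=12: r + 11k = 1070.387142… → ⌈·⌉ = 1071
j=13: r + 12k = 1167.601428… → ⌈·⌉ = 1168
j=14: r + 13k = 1264.815714… → ⌈·⌉ = 1265

2, 99, 196, 293, 390, 488, 585, 682, 779, 876, 974, 1071, 1168, 1265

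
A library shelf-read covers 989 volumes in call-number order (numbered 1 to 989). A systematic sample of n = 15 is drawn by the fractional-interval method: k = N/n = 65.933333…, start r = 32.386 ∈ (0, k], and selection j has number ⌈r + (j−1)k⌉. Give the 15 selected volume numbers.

j=1: r + 0k = 32.386 → ⌈·⌉ = 33
j=2: r + 1k = 98.319333… → ⌈·⌉ = 99
j=3: r + 2k = 164.252666… → ⌈·⌉ = 165
j=4: r + 3k = 230.186 → ⌈·⌉ = 231
j=5: r + 4k = 296.119333… → ⌈·⌉ = 297
j=6: r + 5k = 362.052666… → ⌈·⌉ = 363
j=7: r + 6k = 427.986 → ⌈·⌉ = 428
j=8: r + 7k = 493.919333… → ⌈·⌉ = 494
j=9: r + 8k = 559.852666… → ⌈·⌉ = 560
j=10: r + 9k = 625.786 → ⌈·⌉ = 626
j=11: r + 10k = 691.719333… → ⌈·⌉ = 692
j=12: r + 11k = 757.652666… → ⌈·⌉ = 758
j=13: r + 12k = 823.586 → ⌈·⌉ = 824
j=14: r + 13k = 889.519333… → ⌈·⌉ = 890
j=15: r + 14k = 955.452666… → ⌈·⌉ = 956

33, 99, 165, 231, 297, 363, 428, 494, 560, 626, 692, 758, 824, 890, 956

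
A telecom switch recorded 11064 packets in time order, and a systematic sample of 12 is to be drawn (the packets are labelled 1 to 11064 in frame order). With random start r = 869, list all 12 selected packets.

k = N/n = 11064/12 = 922
packet 1: 869
packet 2: 869 + 922 = 1791
packet 3: 1791 + 922 = 2713
packet 4: 2713 + 922 = 3635
packet 5: 3635 + 922 = 4557
packet 6: 4557 + 922 = 5479
packet 7: 5479 + 922 = 6401
packet 8: 6401 + 922 = 7323
packet 9: 7323 + 922 = 8245
packet 10: 8245 + 922 = 9167
packet 11: 9167 + 922 = 10089
packet 12: 10089 + 922 = 11011

869, 1791, 2713, 3635, 4557, 5479, 6401, 7323, 8245, 9167, 10089, 11011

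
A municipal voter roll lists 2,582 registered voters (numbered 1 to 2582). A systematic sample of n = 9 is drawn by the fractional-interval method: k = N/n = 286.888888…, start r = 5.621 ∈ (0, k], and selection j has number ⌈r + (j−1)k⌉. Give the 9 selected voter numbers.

6, 293, 580, 867, 1154, 1441, 1727, 2014, 2301

j=1: r + 0k = 5.621 → ⌈·⌉ = 6
j=2: r + 1k = 292.509888… → ⌈·⌉ = 293
j=3: r + 2k = 579.398777… → ⌈·⌉ = 580
j=4: r + 3k = 866.287666… → ⌈·⌉ = 867
j=5: r + 4k = 1153.176555… → ⌈·⌉ = 1154
j=6: r + 5k = 1440.065444… → ⌈·⌉ = 1441
j=7: r + 6k = 1726.954333… → ⌈·⌉ = 1727
j=8: r + 7k = 2013.843222… → ⌈·⌉ = 2014
j=9: r + 8k = 2300.732111… → ⌈·⌉ = 2301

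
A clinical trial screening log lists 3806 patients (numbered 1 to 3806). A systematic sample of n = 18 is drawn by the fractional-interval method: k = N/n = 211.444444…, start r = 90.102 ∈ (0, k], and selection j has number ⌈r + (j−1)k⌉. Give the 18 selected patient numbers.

j=1: r + 0k = 90.102 → ⌈·⌉ = 91
j=2: r + 1k = 301.546444… → ⌈·⌉ = 302
j=3: r + 2k = 512.990888… → ⌈·⌉ = 513
j=4: r + 3k = 724.435333… → ⌈·⌉ = 725
j=5: r + 4k = 935.879777… → ⌈·⌉ = 936
j=6: r + 5k = 1147.324222… → ⌈·⌉ = 1148
j=7: r + 6k = 1358.768666… → ⌈·⌉ = 1359
j=8: r + 7k = 1570.213111… → ⌈·⌉ = 1571
j=9: r + 8k = 1781.657555… → ⌈·⌉ = 1782
j=10: r + 9k = 1993.102 → ⌈·⌉ = 1994
j=11: r + 10k = 2204.546444… → ⌈·⌉ = 2205
j=12: r + 11k = 2415.990888… → ⌈·⌉ = 2416
j=13: r + 12k = 2627.435333… → ⌈·⌉ = 2628
j=14: r + 13k = 2838.879777… → ⌈·⌉ = 2839
j=15: r + 14k = 3050.324222… → ⌈·⌉ = 3051
j=16: r + 15k = 3261.768666… → ⌈·⌉ = 3262
j=17: r + 16k = 3473.213111… → ⌈·⌉ = 3474
j=18: r + 17k = 3684.657555… → ⌈·⌉ = 3685

91, 302, 513, 725, 936, 1148, 1359, 1571, 1782, 1994, 2205, 2416, 2628, 2839, 3051, 3262, 3474, 3685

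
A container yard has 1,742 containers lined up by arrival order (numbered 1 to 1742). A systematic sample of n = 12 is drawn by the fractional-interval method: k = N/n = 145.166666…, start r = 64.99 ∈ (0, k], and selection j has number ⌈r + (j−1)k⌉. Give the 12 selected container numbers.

j=1: r + 0k = 64.99 → ⌈·⌉ = 65
j=2: r + 1k = 210.156666… → ⌈·⌉ = 211
j=3: r + 2k = 355.323333… → ⌈·⌉ = 356
j=4: r + 3k = 500.49 → ⌈·⌉ = 501
j=5: r + 4k = 645.656666… → ⌈·⌉ = 646
j=6: r + 5k = 790.823333… → ⌈·⌉ = 791
j=7: r + 6k = 935.99 → ⌈·⌉ = 936
j=8: r + 7k = 1081.156666… → ⌈·⌉ = 1082
j=9: r + 8k = 1226.323333… → ⌈·⌉ = 1227
j=10: r + 9k = 1371.49 → ⌈·⌉ = 1372
j=11: r + 10k = 1516.656666… → ⌈·⌉ = 1517
j=12: r + 11k = 1661.823333… → ⌈·⌉ = 1662

65, 211, 356, 501, 646, 791, 936, 1082, 1227, 1372, 1517, 1662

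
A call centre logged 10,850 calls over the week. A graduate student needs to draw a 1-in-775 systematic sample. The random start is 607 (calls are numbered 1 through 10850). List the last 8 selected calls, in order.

5257, 6032, 6807, 7582, 8357, 9132, 9907, 10682

7th selection = 607 + 6×775 = 5257
8th: 5257 + 775 = 6032
9th: 6032 + 775 = 6807
10th: 6807 + 775 = 7582
11th: 7582 + 775 = 8357
12th: 8357 + 775 = 9132
13th: 9132 + 775 = 9907
14th: 9907 + 775 = 10682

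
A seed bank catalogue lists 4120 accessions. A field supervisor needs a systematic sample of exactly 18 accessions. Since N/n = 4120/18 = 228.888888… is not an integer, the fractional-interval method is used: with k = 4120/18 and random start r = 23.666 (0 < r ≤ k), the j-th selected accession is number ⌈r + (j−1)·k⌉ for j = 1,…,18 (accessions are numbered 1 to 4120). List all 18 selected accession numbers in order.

24, 253, 482, 711, 940, 1169, 1397, 1626, 1855, 2084, 2313, 2542, 2771, 3000, 3229, 3457, 3686, 3915

j=1: r + 0k = 23.666 → ⌈·⌉ = 24
j=2: r + 1k = 252.554888… → ⌈·⌉ = 253
j=3: r + 2k = 481.443777… → ⌈·⌉ = 482
j=4: r + 3k = 710.332666… → ⌈·⌉ = 711
j=5: r + 4k = 939.221555… → ⌈·⌉ = 940
j=6: r + 5k = 1168.110444… → ⌈·⌉ = 1169
j=7: r + 6k = 1396.999333… → ⌈·⌉ = 1397
j=8: r + 7k = 1625.888222… → ⌈·⌉ = 1626
j=9: r + 8k = 1854.777111… → ⌈·⌉ = 1855
j=10: r + 9k = 2083.666 → ⌈·⌉ = 2084
j=11: r + 10k = 2312.554888… → ⌈·⌉ = 2313
j=12: r + 11k = 2541.443777… → ⌈·⌉ = 2542
j=13: r + 12k = 2770.332666… → ⌈·⌉ = 2771
j=14: r + 13k = 2999.221555… → ⌈·⌉ = 3000
j=15: r + 14k = 3228.110444… → ⌈·⌉ = 3229
j=16: r + 15k = 3456.999333… → ⌈·⌉ = 3457
j=17: r + 16k = 3685.888222… → ⌈·⌉ = 3686
j=18: r + 17k = 3914.777111… → ⌈·⌉ = 3915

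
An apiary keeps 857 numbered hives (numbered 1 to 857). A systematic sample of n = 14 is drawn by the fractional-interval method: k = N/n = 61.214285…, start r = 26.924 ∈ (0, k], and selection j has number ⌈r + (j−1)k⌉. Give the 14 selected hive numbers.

j=1: r + 0k = 26.924 → ⌈·⌉ = 27
j=2: r + 1k = 88.138285… → ⌈·⌉ = 89
j=3: r + 2k = 149.352571… → ⌈·⌉ = 150
j=4: r + 3k = 210.566857… → ⌈·⌉ = 211
j=5: r + 4k = 271.781142… → ⌈·⌉ = 272
j=6: r + 5k = 332.995428… → ⌈·⌉ = 333
j=7: r + 6k = 394.209714… → ⌈·⌉ = 395
j=8: r + 7k = 455.424 → ⌈·⌉ = 456
j=9: r + 8k = 516.638285… → ⌈·⌉ = 517
j=10: r + 9k = 577.852571… → ⌈·⌉ = 578
j=11: r + 10k = 639.066857… → ⌈·⌉ = 640
j=12: r + 11k = 700.281142… → ⌈·⌉ = 701
j=13: r + 12k = 761.495428… → ⌈·⌉ = 762
j=14: r + 13k = 822.709714… → ⌈·⌉ = 823

27, 89, 150, 211, 272, 333, 395, 456, 517, 578, 640, 701, 762, 823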